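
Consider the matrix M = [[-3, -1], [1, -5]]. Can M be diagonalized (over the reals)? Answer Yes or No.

Characteristic polynomial: p(r) = r^2 + 8r + 16 = (r + 4)^2.
r = -4 has algebraic multiplicity 2; rank(M + 4I) = 1, so geometric multiplicity = 1.
Geometric multiplicity < algebraic multiplicity, so M is not diagonalizable.

No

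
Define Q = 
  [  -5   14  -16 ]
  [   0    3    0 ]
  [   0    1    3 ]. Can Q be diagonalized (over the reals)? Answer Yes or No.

No

Characteristic polynomial: p(s) = s^3 - s^2 - 21s + 45 = (s - 3)^2(s + 5).
s = 3 has algebraic multiplicity 2; rank(Q − 3I) = 2, so geometric multiplicity = 1.
Geometric multiplicity < algebraic multiplicity, so Q is not diagonalizable.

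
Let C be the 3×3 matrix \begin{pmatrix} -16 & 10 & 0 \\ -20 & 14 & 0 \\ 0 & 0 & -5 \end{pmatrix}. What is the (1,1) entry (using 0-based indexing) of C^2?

-4

Characteristic polynomial: s^3 + 7s^2 - 14s - 120 = (s - 4)(s + 5)(s + 6), so the eigenvalues are -6, -5, 4.
s=-6: eigenvector (1, 1, 0).
s=4: eigenvector (1, 2, 0).
s=-5: eigenvector (0, 0, 1).
P = [[1, 1, 0], [1, 2, 0], [0, 0, 1]], D = diag(-6, 4, -5), P⁻¹ = [[2, -1, 0], [-1, 1, 0], [0, 0, 1]].
C² = P·diag(36, 16, 25)·P⁻¹ = [[56, -20, 0], [40, -4, 0], [0, 0, 25]].
The requested entry is -4.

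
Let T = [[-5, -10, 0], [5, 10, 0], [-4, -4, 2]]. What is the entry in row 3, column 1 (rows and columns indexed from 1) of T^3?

-16

Characteristic polynomial: μ^3 - 7μ^2 + 10μ = μ(μ - 5)(μ - 2), so the eigenvalues are 0, 2, 5.
μ=0: eigenvector (-2, 1, -2).
μ=5: eigenvector (-1, 1, 0).
μ=2: eigenvector (0, 0, 1).
P = [[-2, -1, 0], [1, 1, 0], [-2, 0, 1]], D = diag(0, 5, 2), P⁻¹ = [[-1, -1, 0], [1, 2, 0], [-2, -2, 1]].
T³ = P·diag(0, 125, 8)·P⁻¹ = [[-125, -250, 0], [125, 250, 0], [-16, -16, 8]].
The requested entry is -16.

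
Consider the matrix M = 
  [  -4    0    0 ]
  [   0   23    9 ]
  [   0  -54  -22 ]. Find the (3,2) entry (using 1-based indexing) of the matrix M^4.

-2214

Characteristic polynomial: t^3 + 3t^2 - 24t - 80 = (t - 5)(t + 4)^2, so the eigenvalues are -4, -4, 5.
t=-4: eigenvector (1, 0, 0).
t=5: eigenvector (0, 1, -2).
t=-4: eigenvector (0, -1, 3).
P = [[1, 0, 0], [0, 1, -1], [0, -2, 3]], D = diag(-4, 5, -4), P⁻¹ = [[1, 0, 0], [0, 3, 1], [0, 2, 1]].
M⁴ = P·diag(256, 625, 256)·P⁻¹ = [[256, 0, 0], [0, 1363, 369], [0, -2214, -482]].
The requested entry is -2214.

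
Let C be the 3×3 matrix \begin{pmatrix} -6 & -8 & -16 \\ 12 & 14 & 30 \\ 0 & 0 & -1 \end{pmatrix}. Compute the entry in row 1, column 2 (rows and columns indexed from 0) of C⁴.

Characteristic polynomial: r^3 - 7r^2 + 4r + 12 = (r - 6)(r - 2)(r + 1), so the eigenvalues are -1, 2, 6.
r=6: eigenvector (-2, 3, 0).
r=2: eigenvector (1, -1, 0).
r=-1: eigenvector (0, -2, 1).
P = [[-2, 1, 0], [3, -1, -2], [0, 0, 1]], D = diag(6, 2, -1), P⁻¹ = [[1, 1, 2], [3, 2, 4], [0, 0, 1]].
C⁴ = P·diag(1296, 16, 1)·P⁻¹ = [[-2544, -2560, -5120], [3840, 3856, 7710], [0, 0, 1]].
The requested entry is 7710.

7710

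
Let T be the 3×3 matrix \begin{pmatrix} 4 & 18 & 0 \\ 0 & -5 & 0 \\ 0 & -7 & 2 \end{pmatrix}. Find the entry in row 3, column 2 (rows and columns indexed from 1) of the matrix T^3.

-133

Characteristic polynomial: r^3 - r^2 - 22r + 40 = (r - 4)(r - 2)(r + 5), so the eigenvalues are -5, 2, 4.
r=2: eigenvector (0, 0, 1).
r=-5: eigenvector (-2, 1, 1).
r=4: eigenvector (1, 0, 0).
P = [[0, -2, 1], [0, 1, 0], [1, 1, 0]], D = diag(2, -5, 4), P⁻¹ = [[0, -1, 1], [0, 1, 0], [1, 2, 0]].
T³ = P·diag(8, -125, 64)·P⁻¹ = [[64, 378, 0], [0, -125, 0], [0, -133, 8]].
The requested entry is -133.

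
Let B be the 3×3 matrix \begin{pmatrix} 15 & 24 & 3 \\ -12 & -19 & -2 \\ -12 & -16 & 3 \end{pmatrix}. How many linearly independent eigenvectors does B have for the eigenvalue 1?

1

B − 1I = [[14, 24, 3], [-12, -20, -2], [-12, -16, 2]].
This matrix has rank 2, so its null space has dimension 3 − 2 = 1.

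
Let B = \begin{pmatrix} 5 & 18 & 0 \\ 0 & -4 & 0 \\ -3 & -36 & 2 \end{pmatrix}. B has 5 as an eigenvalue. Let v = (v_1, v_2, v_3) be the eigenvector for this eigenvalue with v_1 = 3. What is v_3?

-3

B − 5I = [[0, 18, 0], [0, -9, 0], [-3, -36, -3]].
Solving (B − 5I)v = 0 gives the eigenspace spanned by (3, 0, -3).
With v_1 = 3, v = (3, 0, -3), so v_3 = -3.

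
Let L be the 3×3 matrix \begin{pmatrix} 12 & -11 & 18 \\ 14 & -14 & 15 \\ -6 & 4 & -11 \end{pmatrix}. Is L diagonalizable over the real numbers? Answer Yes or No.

Characteristic polynomial: p(s) = s^3 + 13s^2 + 56s + 80 = (s + 4)^2(s + 5).
s = -4 has algebraic multiplicity 2; rank(L + 4I) = 2, so geometric multiplicity = 1.
Geometric multiplicity < algebraic multiplicity, so L is not diagonalizable.

No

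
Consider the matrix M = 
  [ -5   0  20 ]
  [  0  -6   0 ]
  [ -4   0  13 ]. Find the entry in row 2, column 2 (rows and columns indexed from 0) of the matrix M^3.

517

Characteristic polynomial: s^3 - 2s^2 - 33s + 90 = (s - 5)(s - 3)(s + 6), so the eigenvalues are -6, 3, 5.
s=3: eigenvector (5, 0, 2).
s=-6: eigenvector (0, 1, 0).
s=5: eigenvector (2, 0, 1).
P = [[5, 0, 2], [0, 1, 0], [2, 0, 1]], D = diag(3, -6, 5), P⁻¹ = [[1, 0, -2], [0, 1, 0], [-2, 0, 5]].
M³ = P·diag(27, -216, 125)·P⁻¹ = [[-365, 0, 980], [0, -216, 0], [-196, 0, 517]].
The requested entry is 517.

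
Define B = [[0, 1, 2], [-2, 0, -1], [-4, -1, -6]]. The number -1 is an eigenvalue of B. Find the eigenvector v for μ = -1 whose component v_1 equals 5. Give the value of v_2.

B + 1I = [[1, 1, 2], [-2, 1, -1], [-4, -1, -5]].
Solving (B + 1I)v = 0 gives the eigenspace spanned by (5, 5, -5).
With v_1 = 5, v = (5, 5, -5), so v_2 = 5.

5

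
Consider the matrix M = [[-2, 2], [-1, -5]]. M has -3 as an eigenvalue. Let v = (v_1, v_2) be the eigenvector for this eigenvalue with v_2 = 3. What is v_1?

-6

M + 3I = [[1, 2], [-1, -2]].
Solving (M + 3I)v = 0 gives the eigenspace spanned by (-6, 3).
With v_2 = 3, v = (-6, 3), so v_1 = -6.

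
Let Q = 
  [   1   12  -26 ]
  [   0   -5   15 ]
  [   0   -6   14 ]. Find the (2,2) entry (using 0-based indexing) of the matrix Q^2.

Characteristic polynomial: λ^3 - 10λ^2 + 29λ - 20 = (λ - 5)(λ - 4)(λ - 1), so the eigenvalues are 1, 4, 5.
λ=1: eigenvector (1, 0, 0).
λ=5: eigenvector (-4, 3, 2).
λ=4: eigenvector (6, -5, -3).
P = [[1, -4, 6], [0, 3, -5], [0, 2, -3]], D = diag(1, 5, 4), P⁻¹ = [[1, 0, 2], [0, -3, 5], [0, -2, 3]].
Q² = P·diag(1, 25, 16)·P⁻¹ = [[1, 108, -210], [0, -65, 135], [0, -54, 106]].
The requested entry is 106.

106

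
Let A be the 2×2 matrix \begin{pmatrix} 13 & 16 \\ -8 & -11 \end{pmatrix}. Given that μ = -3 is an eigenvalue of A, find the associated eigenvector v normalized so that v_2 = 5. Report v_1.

A + 3I = [[16, 16], [-8, -8]].
Solving (A + 3I)v = 0 gives the eigenspace spanned by (-5, 5).
With v_2 = 5, v = (-5, 5), so v_1 = -5.

-5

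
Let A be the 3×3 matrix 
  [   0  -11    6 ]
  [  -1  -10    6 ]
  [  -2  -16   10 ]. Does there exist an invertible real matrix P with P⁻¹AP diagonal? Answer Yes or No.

Characteristic polynomial: p(μ) = μ^3 - 3μ + 2 = (μ - 1)^2(μ + 2).
μ = 1 has algebraic multiplicity 2; rank(A − 1I) = 2, so geometric multiplicity = 1.
Geometric multiplicity < algebraic multiplicity, so A is not diagonalizable.

No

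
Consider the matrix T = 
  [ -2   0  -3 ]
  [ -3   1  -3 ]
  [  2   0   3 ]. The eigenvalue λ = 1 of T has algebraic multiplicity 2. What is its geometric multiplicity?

T − 1I = [[-3, 0, -3], [-3, 0, -3], [2, 0, 2]].
This matrix has rank 1, so its null space has dimension 3 − 1 = 2.

2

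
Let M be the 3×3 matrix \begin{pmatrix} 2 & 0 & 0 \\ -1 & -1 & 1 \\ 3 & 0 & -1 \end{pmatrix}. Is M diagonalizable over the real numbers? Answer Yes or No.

Characteristic polynomial: p(s) = s^3 - 3s - 2 = (s - 2)(s + 1)^2.
s = -1 has algebraic multiplicity 2; rank(M + 1I) = 2, so geometric multiplicity = 1.
Geometric multiplicity < algebraic multiplicity, so M is not diagonalizable.

No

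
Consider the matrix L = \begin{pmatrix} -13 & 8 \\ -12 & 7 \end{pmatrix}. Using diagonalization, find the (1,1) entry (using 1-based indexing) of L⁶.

Characteristic polynomial: s^2 + 6s + 5 = (s + 1)(s + 5), so the eigenvalues are -5, -1.
s=-1: eigenvector (-2, -3).
s=-5: eigenvector (1, 1).
P = [[-2, 1], [-3, 1]], D = diag(-1, -5), P⁻¹ = [[1, -1], [3, -2]].
L⁶ = P·diag(1, 15625)·P⁻¹ = [[46873, -31248], [46872, -31247]].
The requested entry is 46873.

46873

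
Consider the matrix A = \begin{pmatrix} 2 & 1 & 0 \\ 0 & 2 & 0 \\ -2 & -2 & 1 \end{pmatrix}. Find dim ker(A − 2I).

1

A − 2I = [[0, 1, 0], [0, 0, 0], [-2, -2, -1]].
This matrix has rank 2, so its null space has dimension 3 − 2 = 1.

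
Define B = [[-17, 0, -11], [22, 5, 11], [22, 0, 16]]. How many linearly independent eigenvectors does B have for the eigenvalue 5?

B − 5I = [[-22, 0, -11], [22, 0, 11], [22, 0, 11]].
This matrix has rank 1, so its null space has dimension 3 − 1 = 2.

2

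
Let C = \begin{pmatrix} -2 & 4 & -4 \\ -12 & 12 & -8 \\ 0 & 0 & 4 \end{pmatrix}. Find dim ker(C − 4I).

C − 4I = [[-6, 4, -4], [-12, 8, -8], [0, 0, 0]].
This matrix has rank 1, so its null space has dimension 3 − 1 = 2.

2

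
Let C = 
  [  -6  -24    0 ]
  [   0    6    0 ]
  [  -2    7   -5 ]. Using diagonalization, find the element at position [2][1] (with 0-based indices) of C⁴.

Characteristic polynomial: s^3 + 5s^2 - 36s - 180 = (s - 6)(s + 5)(s + 6), so the eigenvalues are -6, -5, 6.
s=-5: eigenvector (0, 0, 1).
s=6: eigenvector (-2, 1, 1).
s=-6: eigenvector (1, 0, 2).
P = [[0, -2, 1], [0, 1, 0], [1, 1, 2]], D = diag(-5, 6, -6), P⁻¹ = [[-2, -5, 1], [0, 1, 0], [1, 2, 0]].
C⁴ = P·diag(625, 1296, 1296)·P⁻¹ = [[1296, 0, 0], [0, 1296, 0], [1342, 3355, 625]].
The requested entry is 3355.

3355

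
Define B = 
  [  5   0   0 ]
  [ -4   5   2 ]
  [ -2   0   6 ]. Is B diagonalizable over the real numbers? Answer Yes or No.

Yes

Characteristic polynomial: p(s) = s^3 - 16s^2 + 85s - 150 = (s - 6)(s - 5)^2.
s = 5 has algebraic multiplicity 2; rank(B − 5I) = 1, so geometric multiplicity = 2.
Every eigenvalue has geometric = algebraic multiplicity, so B is diagonalizable.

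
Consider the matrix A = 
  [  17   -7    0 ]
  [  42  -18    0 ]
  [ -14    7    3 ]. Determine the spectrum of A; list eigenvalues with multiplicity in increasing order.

Characteristic polynomial: p(r) = r^3 - 2r^2 - 15r + 36 = (r - 3)^2(r + 4).
Roots (with multiplicity): -4, 3, 3.

-4, 3, 3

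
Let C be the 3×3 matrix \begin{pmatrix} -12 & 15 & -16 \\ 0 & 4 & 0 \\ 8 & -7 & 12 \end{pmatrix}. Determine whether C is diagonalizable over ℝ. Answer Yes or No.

No

Characteristic polynomial: p(s) = s^3 - 4s^2 - 16s + 64 = (s - 4)^2(s + 4).
s = 4 has algebraic multiplicity 2; rank(C − 4I) = 2, so geometric multiplicity = 1.
Geometric multiplicity < algebraic multiplicity, so C is not diagonalizable.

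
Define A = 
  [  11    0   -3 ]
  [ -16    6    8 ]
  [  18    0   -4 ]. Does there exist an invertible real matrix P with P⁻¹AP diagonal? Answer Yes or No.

Characteristic polynomial: p(μ) = μ^3 - 13μ^2 + 52μ - 60 = (μ - 6)(μ - 5)(μ - 2).
All 3 eigenvalues are distinct, so A is diagonalizable.

Yes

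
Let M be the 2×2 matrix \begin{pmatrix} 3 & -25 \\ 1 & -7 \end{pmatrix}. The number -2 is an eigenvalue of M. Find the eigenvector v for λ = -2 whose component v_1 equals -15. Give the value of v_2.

-3

M + 2I = [[5, -25], [1, -5]].
Solving (M + 2I)v = 0 gives the eigenspace spanned by (-15, -3).
With v_1 = -15, v = (-15, -3), so v_2 = -3.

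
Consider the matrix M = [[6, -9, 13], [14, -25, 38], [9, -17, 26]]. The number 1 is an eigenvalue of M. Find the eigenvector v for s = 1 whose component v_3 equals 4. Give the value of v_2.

M − 1I = [[5, -9, 13], [14, -26, 38], [9, -17, 25]].
Solving (M − 1I)v = 0 gives the eigenspace spanned by (4, 8, 4).
With v_3 = 4, v = (4, 8, 4), so v_2 = 8.

8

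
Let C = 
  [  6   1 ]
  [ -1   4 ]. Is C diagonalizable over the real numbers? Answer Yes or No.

No

Characteristic polynomial: p(μ) = μ^2 - 10μ + 25 = (μ - 5)^2.
μ = 5 has algebraic multiplicity 2; rank(C − 5I) = 1, so geometric multiplicity = 1.
Geometric multiplicity < algebraic multiplicity, so C is not diagonalizable.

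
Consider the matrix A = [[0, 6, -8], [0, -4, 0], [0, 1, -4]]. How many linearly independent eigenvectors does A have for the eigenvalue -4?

A + 4I = [[4, 6, -8], [0, 0, 0], [0, 1, 0]].
This matrix has rank 2, so its null space has dimension 3 − 2 = 1.

1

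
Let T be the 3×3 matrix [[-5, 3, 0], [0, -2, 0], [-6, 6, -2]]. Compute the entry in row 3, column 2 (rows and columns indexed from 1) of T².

-42

Characteristic polynomial: μ^3 + 9μ^2 + 24μ + 20 = (μ + 2)^2(μ + 5), so the eigenvalues are -5, -2, -2.
μ=-5: eigenvector (1, 0, 2).
μ=-2: eigenvector (1, 1, 2).
μ=-2: eigenvector (0, 0, 1).
P = [[1, 1, 0], [0, 1, 0], [2, 2, 1]], D = diag(-5, -2, -2), P⁻¹ = [[1, -1, 0], [0, 1, 0], [-2, 0, 1]].
T² = P·diag(25, 4, 4)·P⁻¹ = [[25, -21, 0], [0, 4, 0], [42, -42, 4]].
The requested entry is -42.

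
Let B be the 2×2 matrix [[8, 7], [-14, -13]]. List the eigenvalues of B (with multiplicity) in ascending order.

Characteristic polynomial: p(r) = r^2 + 5r - 6 = (r - 1)(r + 6).
Roots (with multiplicity): -6, 1.

-6, 1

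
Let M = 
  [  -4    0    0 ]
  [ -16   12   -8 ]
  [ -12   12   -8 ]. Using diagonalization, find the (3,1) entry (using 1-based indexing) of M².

-48

Characteristic polynomial: μ^3 - 16μ = μ(μ - 4)(μ + 4), so the eigenvalues are -4, 0, 4.
μ=-4: eigenvector (1, 1, 0).
μ=4: eigenvector (0, 1, 1).
μ=0: eigenvector (0, 2, 3).
P = [[1, 0, 0], [1, 1, 2], [0, 1, 3]], D = diag(-4, 4, 0), P⁻¹ = [[1, 0, 0], [-3, 3, -2], [1, -1, 1]].
M² = P·diag(16, 16, 0)·P⁻¹ = [[16, 0, 0], [-32, 48, -32], [-48, 48, -32]].
The requested entry is -48.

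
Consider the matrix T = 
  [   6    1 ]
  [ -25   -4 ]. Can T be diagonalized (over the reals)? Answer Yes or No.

Characteristic polynomial: p(s) = s^2 - 2s + 1 = (s - 1)^2.
s = 1 has algebraic multiplicity 2; rank(T − 1I) = 1, so geometric multiplicity = 1.
Geometric multiplicity < algebraic multiplicity, so T is not diagonalizable.

No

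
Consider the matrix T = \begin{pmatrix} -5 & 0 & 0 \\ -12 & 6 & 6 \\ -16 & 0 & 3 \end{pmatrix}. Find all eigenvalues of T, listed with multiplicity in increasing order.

Characteristic polynomial: p(s) = s^3 - 4s^2 - 27s + 90 = (s - 6)(s - 3)(s + 5).
Roots (with multiplicity): -5, 3, 6.

-5, 3, 6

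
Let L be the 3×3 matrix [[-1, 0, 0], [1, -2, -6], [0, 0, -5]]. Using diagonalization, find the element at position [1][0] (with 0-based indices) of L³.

7

Characteristic polynomial: μ^3 + 8μ^2 + 17μ + 10 = (μ + 1)(μ + 2)(μ + 5), so the eigenvalues are -5, -2, -1.
μ=-1: eigenvector (1, 1, 0).
μ=-2: eigenvector (0, 1, 0).
μ=-5: eigenvector (0, 2, 1).
P = [[1, 0, 0], [1, 1, 2], [0, 0, 1]], D = diag(-1, -2, -5), P⁻¹ = [[1, 0, 0], [-1, 1, -2], [0, 0, 1]].
L³ = P·diag(-1, -8, -125)·P⁻¹ = [[-1, 0, 0], [7, -8, -234], [0, 0, -125]].
The requested entry is 7.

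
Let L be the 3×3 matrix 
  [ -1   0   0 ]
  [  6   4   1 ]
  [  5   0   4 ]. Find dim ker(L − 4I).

1

L − 4I = [[-5, 0, 0], [6, 0, 1], [5, 0, 0]].
This matrix has rank 2, so its null space has dimension 3 − 2 = 1.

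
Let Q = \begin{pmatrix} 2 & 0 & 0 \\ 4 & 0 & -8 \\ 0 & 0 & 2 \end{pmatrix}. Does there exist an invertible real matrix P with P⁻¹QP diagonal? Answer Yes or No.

Characteristic polynomial: p(μ) = μ^3 - 4μ^2 + 4μ = μ(μ - 2)^2.
μ = 2 has algebraic multiplicity 2; rank(Q − 2I) = 1, so geometric multiplicity = 2.
Every eigenvalue has geometric = algebraic multiplicity, so Q is diagonalizable.

Yes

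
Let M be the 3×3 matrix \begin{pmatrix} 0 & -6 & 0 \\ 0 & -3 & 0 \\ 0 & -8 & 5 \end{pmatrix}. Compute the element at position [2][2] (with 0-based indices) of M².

Characteristic polynomial: t^3 - 2t^2 - 15t = t(t - 5)(t + 3), so the eigenvalues are -3, 0, 5.
t=0: eigenvector (1, 0, 0).
t=5: eigenvector (0, 0, 1).
t=-3: eigenvector (2, 1, 1).
P = [[1, 0, 2], [0, 0, 1], [0, 1, 1]], D = diag(0, 5, -3), P⁻¹ = [[1, -2, 0], [0, -1, 1], [0, 1, 0]].
M² = P·diag(0, 25, 9)·P⁻¹ = [[0, 18, 0], [0, 9, 0], [0, -16, 25]].
The requested entry is 25.

25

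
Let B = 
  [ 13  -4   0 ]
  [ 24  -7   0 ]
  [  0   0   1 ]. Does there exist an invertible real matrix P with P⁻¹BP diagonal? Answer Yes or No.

Characteristic polynomial: p(s) = s^3 - 7s^2 + 11s - 5 = (s - 5)(s - 1)^2.
s = 1 has algebraic multiplicity 2; rank(B − 1I) = 1, so geometric multiplicity = 2.
Every eigenvalue has geometric = algebraic multiplicity, so B is diagonalizable.

Yes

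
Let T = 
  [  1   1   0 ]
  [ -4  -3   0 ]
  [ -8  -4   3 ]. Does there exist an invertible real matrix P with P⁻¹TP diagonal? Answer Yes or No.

No

Characteristic polynomial: p(μ) = μ^3 - μ^2 - 5μ - 3 = (μ - 3)(μ + 1)^2.
μ = -1 has algebraic multiplicity 2; rank(T + 1I) = 2, so geometric multiplicity = 1.
Geometric multiplicity < algebraic multiplicity, so T is not diagonalizable.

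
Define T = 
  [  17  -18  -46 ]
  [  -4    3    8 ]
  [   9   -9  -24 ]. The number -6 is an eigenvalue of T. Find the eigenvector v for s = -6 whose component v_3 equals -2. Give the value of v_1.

-4

T + 6I = [[23, -18, -46], [-4, 9, 8], [9, -9, -18]].
Solving (T + 6I)v = 0 gives the eigenspace spanned by (-4, 0, -2).
With v_3 = -2, v = (-4, 0, -2), so v_1 = -4.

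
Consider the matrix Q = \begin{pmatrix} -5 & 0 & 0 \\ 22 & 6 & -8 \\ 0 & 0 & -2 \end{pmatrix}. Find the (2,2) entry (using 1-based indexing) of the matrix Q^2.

36

Characteristic polynomial: λ^3 + λ^2 - 32λ - 60 = (λ - 6)(λ + 2)(λ + 5), so the eigenvalues are -5, -2, 6.
λ=6: eigenvector (0, 1, 0).
λ=-5: eigenvector (1, -2, 0).
λ=-2: eigenvector (0, 1, 1).
P = [[0, 1, 0], [1, -2, 1], [0, 0, 1]], D = diag(6, -5, -2), P⁻¹ = [[2, 1, -1], [1, 0, 0], [0, 0, 1]].
Q² = P·diag(36, 25, 4)·P⁻¹ = [[25, 0, 0], [22, 36, -32], [0, 0, 4]].
The requested entry is 36.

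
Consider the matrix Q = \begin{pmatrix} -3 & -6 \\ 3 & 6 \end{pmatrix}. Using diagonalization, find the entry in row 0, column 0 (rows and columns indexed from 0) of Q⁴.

-81

Characteristic polynomial: s^2 - 3s = s(s - 3), so the eigenvalues are 0, 3.
s=0: eigenvector (2, -1).
s=3: eigenvector (-1, 1).
P = [[2, -1], [-1, 1]], D = diag(0, 3), P⁻¹ = [[1, 1], [1, 2]].
Q⁴ = P·diag(0, 81)·P⁻¹ = [[-81, -162], [81, 162]].
The requested entry is -81.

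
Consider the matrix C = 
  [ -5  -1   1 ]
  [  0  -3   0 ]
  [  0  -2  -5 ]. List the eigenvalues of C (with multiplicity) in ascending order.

-5, -5, -3

Characteristic polynomial: p(t) = t^3 + 13t^2 + 55t + 75 = (t + 3)(t + 5)^2.
Roots (with multiplicity): -5, -5, -3.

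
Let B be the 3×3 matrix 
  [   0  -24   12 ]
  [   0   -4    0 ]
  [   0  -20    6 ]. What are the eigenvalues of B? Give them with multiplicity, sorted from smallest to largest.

Characteristic polynomial: p(r) = r^3 - 2r^2 - 24r = r(r - 6)(r + 4).
Roots (with multiplicity): -4, 0, 6.

-4, 0, 6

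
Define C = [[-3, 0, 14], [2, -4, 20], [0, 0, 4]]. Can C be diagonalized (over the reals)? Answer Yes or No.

Characteristic polynomial: p(μ) = μ^3 + 3μ^2 - 16μ - 48 = (μ - 4)(μ + 3)(μ + 4).
All 3 eigenvalues are distinct, so C is diagonalizable.

Yes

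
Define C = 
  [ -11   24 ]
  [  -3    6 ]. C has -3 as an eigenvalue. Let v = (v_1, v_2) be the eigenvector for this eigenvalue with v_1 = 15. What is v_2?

C + 3I = [[-8, 24], [-3, 9]].
Solving (C + 3I)v = 0 gives the eigenspace spanned by (15, 5).
With v_1 = 15, v = (15, 5), so v_2 = 5.

5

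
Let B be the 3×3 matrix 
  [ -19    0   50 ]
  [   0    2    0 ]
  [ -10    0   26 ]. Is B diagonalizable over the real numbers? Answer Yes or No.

Yes

Characteristic polynomial: p(r) = r^3 - 9r^2 + 20r - 12 = (r - 6)(r - 2)(r - 1).
All 3 eigenvalues are distinct, so B is diagonalizable.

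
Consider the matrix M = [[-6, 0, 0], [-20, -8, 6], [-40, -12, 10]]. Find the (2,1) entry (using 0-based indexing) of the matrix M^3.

-144

Characteristic polynomial: r^3 + 4r^2 - 20r - 48 = (r - 4)(r + 2)(r + 6), so the eigenvalues are -6, -2, 4.
r=-6: eigenvector (1, 2, 4).
r=4: eigenvector (0, 1, 2).
r=-2: eigenvector (0, -1, -1).
P = [[1, 0, 0], [2, 1, -1], [4, 2, -1]], D = diag(-6, 4, -2), P⁻¹ = [[1, 0, 0], [-2, -1, 1], [0, -2, 1]].
M³ = P·diag(-216, 64, -8)·P⁻¹ = [[-216, 0, 0], [-560, -80, 72], [-1120, -144, 136]].
The requested entry is -144.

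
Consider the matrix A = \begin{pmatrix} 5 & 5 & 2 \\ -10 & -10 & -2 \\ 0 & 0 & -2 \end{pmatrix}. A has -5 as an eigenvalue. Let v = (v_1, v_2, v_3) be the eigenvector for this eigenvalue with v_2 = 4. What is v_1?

-2

A + 5I = [[10, 5, 2], [-10, -5, -2], [0, 0, 3]].
Solving (A + 5I)v = 0 gives the eigenspace spanned by (-2, 4, 0).
With v_2 = 4, v = (-2, 4, 0), so v_1 = -2.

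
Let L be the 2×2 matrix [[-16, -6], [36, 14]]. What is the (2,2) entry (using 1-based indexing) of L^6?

Characteristic polynomial: t^2 + 2t - 8 = (t - 2)(t + 4), so the eigenvalues are -4, 2.
t=2: eigenvector (-1, 3).
t=-4: eigenvector (1, -2).
P = [[-1, 1], [3, -2]], D = diag(2, -4), P⁻¹ = [[2, 1], [3, 1]].
L⁶ = P·diag(64, 4096)·P⁻¹ = [[12160, 4032], [-24192, -8000]].
The requested entry is -8000.

-8000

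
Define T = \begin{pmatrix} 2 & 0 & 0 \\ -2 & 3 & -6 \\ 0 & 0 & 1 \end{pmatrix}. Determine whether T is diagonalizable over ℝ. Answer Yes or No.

Characteristic polynomial: p(μ) = μ^3 - 6μ^2 + 11μ - 6 = (μ - 3)(μ - 2)(μ - 1).
All 3 eigenvalues are distinct, so T is diagonalizable.

Yes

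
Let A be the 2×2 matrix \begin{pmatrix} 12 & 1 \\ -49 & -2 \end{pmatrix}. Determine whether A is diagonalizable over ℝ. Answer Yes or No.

Characteristic polynomial: p(λ) = λ^2 - 10λ + 25 = (λ - 5)^2.
λ = 5 has algebraic multiplicity 2; rank(A − 5I) = 1, so geometric multiplicity = 1.
Geometric multiplicity < algebraic multiplicity, so A is not diagonalizable.

No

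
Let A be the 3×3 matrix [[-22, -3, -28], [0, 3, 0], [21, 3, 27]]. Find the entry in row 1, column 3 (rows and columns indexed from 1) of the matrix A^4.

Characteristic polynomial: μ^3 - 8μ^2 + 9μ + 18 = (μ - 6)(μ - 3)(μ + 1), so the eigenvalues are -1, 3, 6.
μ=6: eigenvector (1, 0, -1).
μ=3: eigenvector (1, 1, -1).
μ=-1: eigenvector (4, 0, -3).
P = [[1, 1, 4], [0, 1, 0], [-1, -1, -3]], D = diag(6, 3, -1), P⁻¹ = [[-3, -1, -4], [0, 1, 0], [1, 0, 1]].
A⁴ = P·diag(1296, 81, 1)·P⁻¹ = [[-3884, -1215, -5180], [0, 81, 0], [3885, 1215, 5181]].
The requested entry is -5180.

-5180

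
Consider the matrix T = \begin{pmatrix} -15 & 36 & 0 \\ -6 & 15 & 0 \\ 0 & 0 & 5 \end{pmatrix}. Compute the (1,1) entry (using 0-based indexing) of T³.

Characteristic polynomial: s^3 - 5s^2 - 9s + 45 = (s - 5)(s - 3)(s + 3), so the eigenvalues are -3, 3, 5.
s=-3: eigenvector (3, 1, 0).
s=3: eigenvector (2, 1, 0).
s=5: eigenvector (0, 0, 1).
P = [[3, 2, 0], [1, 1, 0], [0, 0, 1]], D = diag(-3, 3, 5), P⁻¹ = [[1, -2, 0], [-1, 3, 0], [0, 0, 1]].
T³ = P·diag(-27, 27, 125)·P⁻¹ = [[-135, 324, 0], [-54, 135, 0], [0, 0, 125]].
The requested entry is 135.

135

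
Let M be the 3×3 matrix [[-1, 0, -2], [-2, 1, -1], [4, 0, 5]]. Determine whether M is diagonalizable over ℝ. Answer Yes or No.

Characteristic polynomial: p(t) = t^3 - 5t^2 + 7t - 3 = (t - 3)(t - 1)^2.
t = 1 has algebraic multiplicity 2; rank(M − 1I) = 2, so geometric multiplicity = 1.
Geometric multiplicity < algebraic multiplicity, so M is not diagonalizable.

No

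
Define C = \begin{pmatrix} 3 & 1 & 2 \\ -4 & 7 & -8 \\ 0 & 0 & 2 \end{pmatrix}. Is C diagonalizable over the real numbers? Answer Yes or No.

No

Characteristic polynomial: p(r) = r^3 - 12r^2 + 45r - 50 = (r - 5)^2(r - 2).
r = 5 has algebraic multiplicity 2; rank(C − 5I) = 2, so geometric multiplicity = 1.
Geometric multiplicity < algebraic multiplicity, so C is not diagonalizable.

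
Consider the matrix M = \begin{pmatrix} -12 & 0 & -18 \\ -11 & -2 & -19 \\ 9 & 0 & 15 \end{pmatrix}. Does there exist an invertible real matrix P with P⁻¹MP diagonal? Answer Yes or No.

Yes

Characteristic polynomial: p(μ) = μ^3 - μ^2 - 24μ - 36 = (μ - 6)(μ + 2)(μ + 3).
All 3 eigenvalues are distinct, so M is diagonalizable.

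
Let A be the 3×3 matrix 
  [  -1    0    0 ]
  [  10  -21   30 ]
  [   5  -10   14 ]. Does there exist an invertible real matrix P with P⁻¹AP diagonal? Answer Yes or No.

Yes

Characteristic polynomial: p(μ) = μ^3 + 8μ^2 + 13μ + 6 = (μ + 1)^2(μ + 6).
μ = -1 has algebraic multiplicity 2; rank(A + 1I) = 1, so geometric multiplicity = 2.
Every eigenvalue has geometric = algebraic multiplicity, so A is diagonalizable.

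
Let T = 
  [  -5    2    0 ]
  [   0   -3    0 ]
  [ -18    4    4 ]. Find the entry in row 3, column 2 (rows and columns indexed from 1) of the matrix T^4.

-1088

Characteristic polynomial: r^3 + 4r^2 - 17r - 60 = (r - 4)(r + 3)(r + 5), so the eigenvalues are -5, -3, 4.
r=-5: eigenvector (1, 0, 2).
r=-3: eigenvector (1, 1, 2).
r=4: eigenvector (0, 0, 1).
P = [[1, 1, 0], [0, 1, 0], [2, 2, 1]], D = diag(-5, -3, 4), P⁻¹ = [[1, -1, 0], [0, 1, 0], [-2, 0, 1]].
T⁴ = P·diag(625, 81, 256)·P⁻¹ = [[625, -544, 0], [0, 81, 0], [738, -1088, 256]].
The requested entry is -1088.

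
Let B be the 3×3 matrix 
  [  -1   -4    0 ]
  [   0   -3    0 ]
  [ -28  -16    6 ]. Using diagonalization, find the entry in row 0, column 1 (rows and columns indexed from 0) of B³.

-52

Characteristic polynomial: t^3 - 2t^2 - 21t - 18 = (t - 6)(t + 1)(t + 3), so the eigenvalues are -3, -1, 6.
t=-1: eigenvector (1, 0, 4).
t=-3: eigenvector (2, 1, 8).
t=6: eigenvector (0, 0, 1).
P = [[1, 2, 0], [0, 1, 0], [4, 8, 1]], D = diag(-1, -3, 6), P⁻¹ = [[1, -2, 0], [0, 1, 0], [-4, 0, 1]].
B³ = P·diag(-1, -27, 216)·P⁻¹ = [[-1, -52, 0], [0, -27, 0], [-868, -208, 216]].
The requested entry is -52.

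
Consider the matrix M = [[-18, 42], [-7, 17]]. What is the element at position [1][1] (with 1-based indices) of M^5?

-3558

Characteristic polynomial: s^2 + s - 12 = (s - 3)(s + 4), so the eigenvalues are -4, 3.
s=3: eigenvector (2, 1).
s=-4: eigenvector (3, 1).
P = [[2, 3], [1, 1]], D = diag(3, -4), P⁻¹ = [[-1, 3], [1, -2]].
M⁵ = P·diag(243, -1024)·P⁻¹ = [[-3558, 7602], [-1267, 2777]].
The requested entry is -3558.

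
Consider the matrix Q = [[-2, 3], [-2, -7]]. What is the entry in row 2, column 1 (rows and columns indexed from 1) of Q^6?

Characteristic polynomial: λ^2 + 9λ + 20 = (λ + 4)(λ + 5), so the eigenvalues are -5, -4.
λ=-5: eigenvector (1, -1).
λ=-4: eigenvector (3, -2).
P = [[1, 3], [-1, -2]], D = diag(-5, -4), P⁻¹ = [[-2, -3], [1, 1]].
Q⁶ = P·diag(15625, 4096)·P⁻¹ = [[-18962, -34587], [23058, 38683]].
The requested entry is 23058.

23058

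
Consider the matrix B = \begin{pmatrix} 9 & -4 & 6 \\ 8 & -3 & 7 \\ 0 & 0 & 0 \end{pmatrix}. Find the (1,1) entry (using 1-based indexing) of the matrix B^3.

249

Characteristic polynomial: r^3 - 6r^2 + 5r = r(r - 5)(r - 1), so the eigenvalues are 0, 1, 5.
r=5: eigenvector (-1, -1, 0).
r=1: eigenvector (1, 2, 0).
r=0: eigenvector (-2, -3, 1).
P = [[-1, 1, -2], [-1, 2, -3], [0, 0, 1]], D = diag(5, 1, 0), P⁻¹ = [[-2, 1, -1], [-1, 1, 1], [0, 0, 1]].
B³ = P·diag(125, 1, 0)·P⁻¹ = [[249, -124, 126], [248, -123, 127], [0, 0, 0]].
The requested entry is 249.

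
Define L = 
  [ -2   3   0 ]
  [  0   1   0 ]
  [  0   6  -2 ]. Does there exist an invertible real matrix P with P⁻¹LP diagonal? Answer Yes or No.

Characteristic polynomial: p(s) = s^3 + 3s^2 - 4 = (s - 1)(s + 2)^2.
s = -2 has algebraic multiplicity 2; rank(L + 2I) = 1, so geometric multiplicity = 2.
Every eigenvalue has geometric = algebraic multiplicity, so L is diagonalizable.

Yes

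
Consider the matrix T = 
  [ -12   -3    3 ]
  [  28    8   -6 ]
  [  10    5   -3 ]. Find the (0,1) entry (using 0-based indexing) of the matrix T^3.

-189

Characteristic polynomial: μ^3 + 7μ^2 - 36 = (μ - 2)(μ + 3)(μ + 6), so the eigenvalues are -6, -3, 2.
μ=-6: eigenvector (1, -2, 0).
μ=2: eigenvector (0, 1, 1).
μ=-3: eigenvector (1, -2, 1).
P = [[1, 0, 1], [-2, 1, -2], [0, 1, 1]], D = diag(-6, 2, -3), P⁻¹ = [[3, 1, -1], [2, 1, 0], [-2, -1, 1]].
T³ = P·diag(-216, 8, -27)·P⁻¹ = [[-594, -189, 189], [1204, 386, -378], [70, 35, -27]].
The requested entry is -189.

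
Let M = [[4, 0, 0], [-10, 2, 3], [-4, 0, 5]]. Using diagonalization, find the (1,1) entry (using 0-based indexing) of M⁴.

16

Characteristic polynomial: s^3 - 11s^2 + 38s - 40 = (s - 5)(s - 4)(s - 2), so the eigenvalues are 2, 4, 5.
s=5: eigenvector (0, 1, 1).
s=2: eigenvector (0, 1, 0).
s=4: eigenvector (1, 1, 4).
P = [[0, 0, 1], [1, 1, 1], [1, 0, 4]], D = diag(5, 2, 4), P⁻¹ = [[-4, 0, 1], [3, 1, -1], [1, 0, 0]].
M⁴ = P·diag(625, 16, 256)·P⁻¹ = [[256, 0, 0], [-2196, 16, 609], [-1476, 0, 625]].
The requested entry is 16.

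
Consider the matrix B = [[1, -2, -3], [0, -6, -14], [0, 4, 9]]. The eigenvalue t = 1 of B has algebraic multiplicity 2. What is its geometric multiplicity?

1

B − 1I = [[0, -2, -3], [0, -7, -14], [0, 4, 8]].
This matrix has rank 2, so its null space has dimension 3 − 2 = 1.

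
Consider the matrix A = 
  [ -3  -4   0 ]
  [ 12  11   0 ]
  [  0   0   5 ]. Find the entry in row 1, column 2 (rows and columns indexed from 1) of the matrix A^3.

Characteristic polynomial: μ^3 - 13μ^2 + 55μ - 75 = (μ - 5)^2(μ - 3), so the eigenvalues are 3, 5, 5.
μ=5: eigenvector (-1, 2, 0).
μ=5: eigenvector (0, 0, 1).
μ=3: eigenvector (-2, 3, 0).
P = [[-1, 0, -2], [2, 0, 3], [0, 1, 0]], D = diag(5, 5, 3), P⁻¹ = [[3, 2, 0], [0, 0, 1], [-2, -1, 0]].
A³ = P·diag(125, 125, 27)·P⁻¹ = [[-267, -196, 0], [588, 419, 0], [0, 0, 125]].
The requested entry is -196.

-196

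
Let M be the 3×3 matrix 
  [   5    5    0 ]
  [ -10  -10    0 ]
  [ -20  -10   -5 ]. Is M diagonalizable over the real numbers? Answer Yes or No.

Characteristic polynomial: p(t) = t^3 + 10t^2 + 25t = t(t + 5)^2.
t = -5 has algebraic multiplicity 2; rank(M + 5I) = 1, so geometric multiplicity = 2.
Every eigenvalue has geometric = algebraic multiplicity, so M is diagonalizable.

Yes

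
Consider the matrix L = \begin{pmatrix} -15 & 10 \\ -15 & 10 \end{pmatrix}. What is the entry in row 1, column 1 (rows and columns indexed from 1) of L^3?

Characteristic polynomial: μ^2 + 5μ = μ(μ + 5), so the eigenvalues are -5, 0.
μ=-5: eigenvector (1, 1).
μ=0: eigenvector (2, 3).
P = [[1, 2], [1, 3]], D = diag(-5, 0), P⁻¹ = [[3, -2], [-1, 1]].
L³ = P·diag(-125, 0)·P⁻¹ = [[-375, 250], [-375, 250]].
The requested entry is -375.

-375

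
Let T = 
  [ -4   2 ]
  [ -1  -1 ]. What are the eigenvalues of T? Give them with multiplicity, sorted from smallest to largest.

Characteristic polynomial: p(r) = r^2 + 5r + 6 = (r + 2)(r + 3).
Roots (with multiplicity): -3, -2.

-3, -2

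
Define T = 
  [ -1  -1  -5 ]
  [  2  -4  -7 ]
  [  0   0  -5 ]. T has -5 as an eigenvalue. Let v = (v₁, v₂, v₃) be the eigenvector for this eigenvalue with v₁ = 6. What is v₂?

9

T + 5I = [[4, -1, -5], [2, 1, -7], [0, 0, 0]].
Solving (T + 5I)v = 0 gives the eigenspace spanned by (6, 9, 3).
With v₁ = 6, v = (6, 9, 3), so v₂ = 9.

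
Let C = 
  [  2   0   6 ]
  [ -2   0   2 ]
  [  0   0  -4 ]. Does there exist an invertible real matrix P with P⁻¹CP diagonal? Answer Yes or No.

Yes

Characteristic polynomial: p(r) = r^3 + 2r^2 - 8r = r(r - 2)(r + 4).
All 3 eigenvalues are distinct, so C is diagonalizable.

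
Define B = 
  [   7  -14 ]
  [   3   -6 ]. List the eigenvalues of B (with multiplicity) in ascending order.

Characteristic polynomial: p(r) = r^2 - r = r(r - 1).
Roots (with multiplicity): 0, 1.

0, 1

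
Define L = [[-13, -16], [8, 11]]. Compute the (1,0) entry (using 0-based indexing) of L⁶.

Characteristic polynomial: s^2 + 2s - 15 = (s - 3)(s + 5), so the eigenvalues are -5, 3.
s=-5: eigenvector (2, -1).
s=3: eigenvector (-1, 1).
P = [[2, -1], [-1, 1]], D = diag(-5, 3), P⁻¹ = [[1, 1], [1, 2]].
L⁶ = P·diag(15625, 729)·P⁻¹ = [[30521, 29792], [-14896, -14167]].
The requested entry is -14896.

-14896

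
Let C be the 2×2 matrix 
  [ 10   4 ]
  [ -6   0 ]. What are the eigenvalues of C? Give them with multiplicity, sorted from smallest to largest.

4, 6

Characteristic polynomial: p(μ) = μ^2 - 10μ + 24 = (μ - 6)(μ - 4).
Roots (with multiplicity): 4, 6.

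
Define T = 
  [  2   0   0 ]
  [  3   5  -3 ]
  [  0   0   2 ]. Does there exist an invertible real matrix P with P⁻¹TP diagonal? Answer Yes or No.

Yes

Characteristic polynomial: p(λ) = λ^3 - 9λ^2 + 24λ - 20 = (λ - 5)(λ - 2)^2.
λ = 2 has algebraic multiplicity 2; rank(T − 2I) = 1, so geometric multiplicity = 2.
Every eigenvalue has geometric = algebraic multiplicity, so T is diagonalizable.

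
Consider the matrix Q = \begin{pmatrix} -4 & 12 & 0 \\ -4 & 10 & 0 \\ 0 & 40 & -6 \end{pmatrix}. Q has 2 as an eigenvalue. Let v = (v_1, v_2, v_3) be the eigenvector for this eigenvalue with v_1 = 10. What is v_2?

Q − 2I = [[-6, 12, 0], [-4, 8, 0], [0, 40, -8]].
Solving (Q − 2I)v = 0 gives the eigenspace spanned by (10, 5, 25).
With v_1 = 10, v = (10, 5, 25), so v_2 = 5.

5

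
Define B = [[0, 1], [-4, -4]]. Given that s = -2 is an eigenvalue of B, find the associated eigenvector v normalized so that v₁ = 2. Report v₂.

-4

B + 2I = [[2, 1], [-4, -2]].
Solving (B + 2I)v = 0 gives the eigenspace spanned by (2, -4).
With v₁ = 2, v = (2, -4), so v₂ = -4.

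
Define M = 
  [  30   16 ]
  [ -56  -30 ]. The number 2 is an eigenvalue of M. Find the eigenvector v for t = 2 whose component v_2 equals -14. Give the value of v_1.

8

M − 2I = [[28, 16], [-56, -32]].
Solving (M − 2I)v = 0 gives the eigenspace spanned by (8, -14).
With v_2 = -14, v = (8, -14), so v_1 = 8.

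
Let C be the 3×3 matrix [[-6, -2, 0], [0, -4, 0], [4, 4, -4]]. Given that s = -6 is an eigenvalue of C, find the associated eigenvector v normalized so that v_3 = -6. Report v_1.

3

C + 6I = [[0, -2, 0], [0, 2, 0], [4, 4, 2]].
Solving (C + 6I)v = 0 gives the eigenspace spanned by (3, 0, -6).
With v_3 = -6, v = (3, 0, -6), so v_1 = 3.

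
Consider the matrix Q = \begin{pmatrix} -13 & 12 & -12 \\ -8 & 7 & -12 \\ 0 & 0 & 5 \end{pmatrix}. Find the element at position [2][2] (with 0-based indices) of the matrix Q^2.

Characteristic polynomial: t^3 + t^2 - 25t - 25 = (t - 5)(t + 1)(t + 5), so the eigenvalues are -5, -1, 5.
t=-5: eigenvector (3, 2, 0).
t=-1: eigenvector (1, 1, 0).
t=5: eigenvector (-2, -2, 1).
P = [[3, 1, -2], [2, 1, -2], [0, 0, 1]], D = diag(-5, -1, 5), P⁻¹ = [[1, -1, 0], [-2, 3, 2], [0, 0, 1]].
Q² = P·diag(25, 1, 25)·P⁻¹ = [[73, -72, -48], [48, -47, -48], [0, 0, 25]].
The requested entry is 25.

25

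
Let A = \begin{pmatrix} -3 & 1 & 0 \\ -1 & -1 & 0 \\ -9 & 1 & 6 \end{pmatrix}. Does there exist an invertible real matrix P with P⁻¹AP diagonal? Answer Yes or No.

No

Characteristic polynomial: p(s) = s^3 - 2s^2 - 20s - 24 = (s - 6)(s + 2)^2.
s = -2 has algebraic multiplicity 2; rank(A + 2I) = 2, so geometric multiplicity = 1.
Geometric multiplicity < algebraic multiplicity, so A is not diagonalizable.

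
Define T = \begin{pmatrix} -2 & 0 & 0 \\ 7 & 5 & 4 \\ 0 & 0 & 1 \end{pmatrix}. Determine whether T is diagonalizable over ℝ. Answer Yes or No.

Characteristic polynomial: p(μ) = μ^3 - 4μ^2 - 7μ + 10 = (μ - 5)(μ - 1)(μ + 2).
All 3 eigenvalues are distinct, so T is diagonalizable.

Yes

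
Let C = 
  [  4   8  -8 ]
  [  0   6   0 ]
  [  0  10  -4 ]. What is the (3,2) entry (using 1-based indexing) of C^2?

Characteristic polynomial: μ^3 - 6μ^2 - 16μ + 96 = (μ - 6)(μ - 4)(μ + 4), so the eigenvalues are -4, 4, 6.
μ=4: eigenvector (1, 0, 0).
μ=6: eigenvector (0, 1, 1).
μ=-4: eigenvector (1, 0, 1).
P = [[1, 0, 1], [0, 1, 0], [0, 1, 1]], D = diag(4, 6, -4), P⁻¹ = [[1, 1, -1], [0, 1, 0], [0, -1, 1]].
C² = P·diag(16, 36, 16)·P⁻¹ = [[16, 0, 0], [0, 36, 0], [0, 20, 16]].
The requested entry is 20.

20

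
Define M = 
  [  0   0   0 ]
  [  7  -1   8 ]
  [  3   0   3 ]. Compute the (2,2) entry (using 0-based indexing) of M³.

Characteristic polynomial: λ^3 - 2λ^2 - 3λ = λ(λ - 3)(λ + 1), so the eigenvalues are -1, 0, 3.
λ=0: eigenvector (-1, 1, 1).
λ=-1: eigenvector (0, 1, 0).
λ=3: eigenvector (0, 2, 1).
P = [[-1, 0, 0], [1, 1, 2], [1, 0, 1]], D = diag(0, -1, 3), P⁻¹ = [[-1, 0, 0], [-1, 1, -2], [1, 0, 1]].
M³ = P·diag(0, -1, 27)·P⁻¹ = [[0, 0, 0], [55, -1, 56], [27, 0, 27]].
The requested entry is 27.

27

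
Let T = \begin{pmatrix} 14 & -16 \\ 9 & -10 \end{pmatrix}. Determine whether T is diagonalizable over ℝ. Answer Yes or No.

No

Characteristic polynomial: p(s) = s^2 - 4s + 4 = (s - 2)^2.
s = 2 has algebraic multiplicity 2; rank(T − 2I) = 1, so geometric multiplicity = 1.
Geometric multiplicity < algebraic multiplicity, so T is not diagonalizable.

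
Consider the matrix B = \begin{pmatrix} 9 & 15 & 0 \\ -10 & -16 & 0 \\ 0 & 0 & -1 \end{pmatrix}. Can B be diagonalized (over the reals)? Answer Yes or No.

Characteristic polynomial: p(s) = s^3 + 8s^2 + 13s + 6 = (s + 1)^2(s + 6).
s = -1 has algebraic multiplicity 2; rank(B + 1I) = 1, so geometric multiplicity = 2.
Every eigenvalue has geometric = algebraic multiplicity, so B is diagonalizable.

Yes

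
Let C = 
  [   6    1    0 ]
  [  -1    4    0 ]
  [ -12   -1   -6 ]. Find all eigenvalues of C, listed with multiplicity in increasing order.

-6, 5, 5

Characteristic polynomial: p(λ) = λ^3 - 4λ^2 - 35λ + 150 = (λ - 5)^2(λ + 6).
Roots (with multiplicity): -6, 5, 5.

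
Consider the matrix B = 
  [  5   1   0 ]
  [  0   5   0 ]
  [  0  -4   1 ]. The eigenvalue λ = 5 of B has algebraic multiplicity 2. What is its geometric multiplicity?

1

B − 5I = [[0, 1, 0], [0, 0, 0], [0, -4, -4]].
This matrix has rank 2, so its null space has dimension 3 − 2 = 1.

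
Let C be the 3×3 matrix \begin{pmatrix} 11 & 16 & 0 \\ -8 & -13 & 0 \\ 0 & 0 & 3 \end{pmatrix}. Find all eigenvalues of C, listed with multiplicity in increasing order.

-5, 3, 3

Characteristic polynomial: p(λ) = λ^3 - λ^2 - 21λ + 45 = (λ - 3)^2(λ + 5).
Roots (with multiplicity): -5, 3, 3.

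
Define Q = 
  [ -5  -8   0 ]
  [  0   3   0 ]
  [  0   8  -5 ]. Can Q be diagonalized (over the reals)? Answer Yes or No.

Yes

Characteristic polynomial: p(t) = t^3 + 7t^2 - 5t - 75 = (t - 3)(t + 5)^2.
t = -5 has algebraic multiplicity 2; rank(Q + 5I) = 1, so geometric multiplicity = 2.
Every eigenvalue has geometric = algebraic multiplicity, so Q is diagonalizable.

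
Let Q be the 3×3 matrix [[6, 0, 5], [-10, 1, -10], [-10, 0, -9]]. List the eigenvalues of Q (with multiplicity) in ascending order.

-4, 1, 1

Characteristic polynomial: p(s) = s^3 + 2s^2 - 7s + 4 = (s - 1)^2(s + 4).
Roots (with multiplicity): -4, 1, 1.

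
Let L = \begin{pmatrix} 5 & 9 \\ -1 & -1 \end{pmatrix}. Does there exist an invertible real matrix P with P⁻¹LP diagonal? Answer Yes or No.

Characteristic polynomial: p(t) = t^2 - 4t + 4 = (t - 2)^2.
t = 2 has algebraic multiplicity 2; rank(L − 2I) = 1, so geometric multiplicity = 1.
Geometric multiplicity < algebraic multiplicity, so L is not diagonalizable.

No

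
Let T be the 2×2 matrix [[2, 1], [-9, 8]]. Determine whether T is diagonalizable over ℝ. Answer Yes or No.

No

Characteristic polynomial: p(r) = r^2 - 10r + 25 = (r - 5)^2.
r = 5 has algebraic multiplicity 2; rank(T − 5I) = 1, so geometric multiplicity = 1.
Geometric multiplicity < algebraic multiplicity, so T is not diagonalizable.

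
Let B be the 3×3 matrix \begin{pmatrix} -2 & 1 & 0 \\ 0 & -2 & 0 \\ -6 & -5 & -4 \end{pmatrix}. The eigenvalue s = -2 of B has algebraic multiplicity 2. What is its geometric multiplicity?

1

B + 2I = [[0, 1, 0], [0, 0, 0], [-6, -5, -2]].
This matrix has rank 2, so its null space has dimension 3 − 2 = 1.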